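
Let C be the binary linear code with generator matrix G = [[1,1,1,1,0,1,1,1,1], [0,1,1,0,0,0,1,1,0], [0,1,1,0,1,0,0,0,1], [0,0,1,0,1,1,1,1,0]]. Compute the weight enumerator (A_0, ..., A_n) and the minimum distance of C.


Weight distribution: A_0 = 1, A_3 = 3, A_4 = 4, A_5 = 4, A_6 = 2, A_7 = 1, A_8 = 1. Minimum distance d = 3.

Enumerate all 2^4 = 16 messages m ∈ F_2^4.
For each, compute codeword c = mG in F_2^9, then tally its weight.
  m = 0000 → c = 000000000, weight = 0.
  m = 1000 → c = 111101111, weight = 8.
  m = 0100 → c = 011000110, weight = 4.
  m = 1100 → c = 100101001, weight = 4.
  m = 0010 → c = 011010001, weight = 4.
  m = 1010 → c = 100111110, weight = 6.
  m = 0110 → c = 000010111, weight = 4.
  m = 1110 → c = 111111000, weight = 6.
  m = 0001 → c = 001011110, weight = 5.
  m = 1001 → c = 110110001, weight = 5.
  m = 0101 → c = 010011000, weight = 3.
  m = 1101 → c = 101110111, weight = 7.
  m = 0011 → c = 010001111, weight = 5.
  m = 1011 → c = 101100000, weight = 3.
  m = 0111 → c = 001001001, weight = 3.
  m = 1111 → c = 110100110, weight = 5.
Tally weights:
  weight 0: 1 codewords.
  weight 3: 3 codewords.
  weight 4: 4 codewords.
  weight 5: 4 codewords.
  weight 6: 2 codewords.
  weight 7: 1 codewords.
  weight 8: 1 codewords.
Minimum distance d = smallest w > 0 with A_w > 0 = 3.
Sanity: Σ A_w = 16 = 2^4 = 16 ✓.


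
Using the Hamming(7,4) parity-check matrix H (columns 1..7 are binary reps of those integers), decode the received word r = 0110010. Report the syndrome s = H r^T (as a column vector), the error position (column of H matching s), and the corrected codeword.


s = (1, 1, 1)^T, error position = 7, corrected codeword c = 0110011

Compute s = H r^T mod 2 one row at a time:
  s_1 = 0 + 0 + 1 + 0 = 1 ≡ 1 (mod 2).
  s_2 = 1 + 1 + 1 + 0 = 3 ≡ 1 (mod 2).
  s_3 = 0 + 1 + 0 + 0 = 1 ≡ 1 (mod 2).
s = (1, 1, 1)^T — this equals column 7 of H (binary 111), so error is at position 7.
Correct: flip bit 7 of r = 0110010 to get c = 0110011.


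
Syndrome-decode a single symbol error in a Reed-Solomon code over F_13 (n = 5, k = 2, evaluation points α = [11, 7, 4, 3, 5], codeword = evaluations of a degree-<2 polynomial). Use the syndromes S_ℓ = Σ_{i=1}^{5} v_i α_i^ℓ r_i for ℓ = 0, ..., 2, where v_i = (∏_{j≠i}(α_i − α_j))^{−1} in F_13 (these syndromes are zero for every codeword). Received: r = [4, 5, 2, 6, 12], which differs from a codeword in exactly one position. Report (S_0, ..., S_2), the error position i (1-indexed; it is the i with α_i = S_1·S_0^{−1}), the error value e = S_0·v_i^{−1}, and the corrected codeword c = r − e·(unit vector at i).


S = (9, 10, 1), error at position 3, error magnitude e = 6, c = [4, 5, 9, 6, 12].

Step 1: column multipliers v_i = (∏_{j≠i}(α_i − α_j))^{−1} mod 13.
  i = 1 (α = 11): (11−7)(11−4)(11−3)(11−5) = 4·7·8·6 = 1344 ≡ 5, so v_1 = 5^{−1} = 8 (mod 13).
  i = 2 (α = 7): (7−11)(7−4)(7−3)(7−5) = (−4)·3·4·2 = −96 ≡ 8, so v_2 = 8^{−1} = 5 (mod 13).
  i = 3 (α = 4): (4−11)(4−7)(4−3)(4−5) = (−7)·(−3)·1·(−1) = −21 ≡ 5, so v_3 = 5^{−1} = 8 (mod 13).
  i = 4 (α = 3): (3−11)(3−7)(3−4)(3−5) = (−8)·(−4)·(−1)·(−2) = 64 ≡ 12, so v_4 = 12^{−1} = 12 (mod 13).
  i = 5 (α = 5): (5−11)(5−7)(5−4)(5−3) = (−6)·(−2)·1·2 = 24 ≡ 11, so v_5 = 11^{−1} = 6 (mod 13).
  v = [8, 5, 8, 12, 6].
Step 2: syndromes of r = [4, 5, 2, 6, 12] (all sums mod 13).
  S_0 = Σ v_i r_i = 8·4 + 5·5 + 8·2 + 12·6 + 6·12 = 217 ≡ 9.
  S_1 = Σ v_i α_i r_i = 8·11·4 + 5·7·5 + 8·4·2 + 12·3·6 + 6·5·12 = 1167 ≡ 10.
  α_i^2 mod 13 = [4, 10, 3, 9, 12].
  S_2 = Σ v_i α_i^2 r_i = 8·4·4 + 5·10·5 + 8·3·2 + 12·9·6 + 6·12·12 = 1938 ≡ 1.
  S = (9, 10, 1) ≠ 0, so r is not a codeword (an error is present).
Step 3: locate the error. For a single error e at position i, S_ℓ = v_i·e·α_i^ℓ, so α_err = S_1/S_0.
  S_0^{−1} = 9^{−1} = 3 (mod 13), so α_err = 10·3 = 30 ≡ 4 = α_3. Error position i = 3.
  Consistency check: S_2/S_1 = 1·4 = 4 ≡ 4 = α_err ✓ (single-error assumption holds).
Step 4: error magnitude e = S_0/v_3 = S_0·∏_{j≠3}(α_3 − α_j) = 9·5 = 45 ≡ 6 (mod 13).
Step 5: correct position 3: c_3 = r_3 − e = 2 − 6 ≡ 9 (mod 13). Hence c = [4, 5, 9, 6, 12].
  Check: interpolating c through the α_i gives m(x) = 10 + 3·x (degree < 2) with m(α_i) = c_i for every i, so c is indeed a codeword.


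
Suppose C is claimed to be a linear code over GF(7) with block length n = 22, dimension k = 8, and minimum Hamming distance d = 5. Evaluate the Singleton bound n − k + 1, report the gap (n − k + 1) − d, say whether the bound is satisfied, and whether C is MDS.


Singleton RHS = n − k + 1 = 15, slack = 10, bound satisfied, not MDS.

Singleton bound: d ≤ n − k + 1.
Here n = 22, k = 8, so n − k + 1 = 15.
Given d = 5, check d ≤ 15: YES.
Slack = (n − k + 1) − d = 10.
The code is NOT MDS (slack = 10 > 0).
Description: the claimed parameters are [22, 8, 5]_7; such a code would be non-MDS.


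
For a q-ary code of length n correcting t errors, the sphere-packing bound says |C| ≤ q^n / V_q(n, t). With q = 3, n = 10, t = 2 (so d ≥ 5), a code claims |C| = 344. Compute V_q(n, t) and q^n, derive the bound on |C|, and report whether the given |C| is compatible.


V_q(n, t) = 201, q^n = 59049, Hamming bound = 293, |C| = 344 > bound (violated).

Step 1: Compute V_q(n, t) = Σ_{j=0}^2 C(n, j) (q−1)^j.
  j = 0: C(10,0)·(2)^0 = 1·1 = 1.
  j = 1: C(10,1)·(2)^1 = 10·2 = 20.
  j = 2: C(10,2)·(2)^2 = 45·4 = 180.
  V_q(n, t) = 1 + 20 + 180 = 201.
Step 2: q^n = 3^10 = 59049.
Step 3: Hamming bound ⌊q^n / V_q(n,t)⌋ = ⌊59049/201⌋ = 293.
Step 4: Compare |C| = 344 to 293: violated.
The claimed |C| lies above the Hamming bound, so no 3-ary code of length 10 with d ≥ 5 can have 344 codewords.


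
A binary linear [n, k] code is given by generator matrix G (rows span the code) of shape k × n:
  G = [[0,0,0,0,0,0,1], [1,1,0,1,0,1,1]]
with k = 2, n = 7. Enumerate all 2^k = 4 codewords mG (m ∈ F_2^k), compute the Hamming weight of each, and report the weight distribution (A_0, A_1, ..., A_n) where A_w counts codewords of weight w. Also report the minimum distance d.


Weight distribution: A_0 = 1, A_1 = 1, A_4 = 1, A_5 = 1. Minimum distance d = 1.

Enumerate all 2^2 = 4 messages m ∈ F_2^2.
For each, compute codeword c = mG in F_2^7, then tally its weight.
  m = 00 → c = 0000000, weight = 0.
  m = 10 → c = 0000001, weight = 1.
  m = 01 → c = 1101011, weight = 5.
  m = 11 → c = 1101010, weight = 4.
Tally weights:
  weight 0: 1 codewords.
  weight 1: 1 codewords.
  weight 4: 1 codewords.
  weight 5: 1 codewords.
Minimum distance d = smallest w > 0 with A_w > 0 = 1.
Sanity: Σ A_w = 4 = 2^2 = 4 ✓.


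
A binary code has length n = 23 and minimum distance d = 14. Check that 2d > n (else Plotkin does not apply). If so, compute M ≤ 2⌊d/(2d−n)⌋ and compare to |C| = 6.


Plotkin bound M ≤ 4; given |C| = 6 > bound (violated).

Check applicability: 2d = 28, n = 23.
2d − n = 5 > 0, so Plotkin applies.
Compute d/(2d−n) = 14/5 ≈ 2.8000.
⌊d/(2d−n)⌋ = 2.
Plotkin bound: M ≤ 2·2 = 4.
Given |C| = 6, check: VIOLATED.
This |C| is above the Plotkin bound, so no binary code with n = 23, d = 14 and 6 codewords exists.


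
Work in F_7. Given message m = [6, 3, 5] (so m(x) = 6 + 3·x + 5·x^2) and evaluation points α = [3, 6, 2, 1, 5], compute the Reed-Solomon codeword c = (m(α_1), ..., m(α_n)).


c = [4, 1, 4, 0, 6]

Message polynomial: m(x) = 6 + 3·x + 5·x^2 (mod 7).
For each evaluation point α_i, compute m(α_i) mod 7:
  α_1 = 3: Horner steps 5 → 4 → 4, so m(3) = 4.
  α_2 = 6: Horner steps 5 → 5 → 1, so m(6) = 1.
  α_3 = 2: Horner steps 5 → 6 → 4, so m(2) = 4.
  α_4 = 1: Horner steps 5 → 1 → 0, so m(1) = 0.
  α_5 = 5: Horner steps 5 → 0 → 6, so m(5) = 6.
Codeword c = [4, 1, 4, 0, 6] ∈ F_7^5.


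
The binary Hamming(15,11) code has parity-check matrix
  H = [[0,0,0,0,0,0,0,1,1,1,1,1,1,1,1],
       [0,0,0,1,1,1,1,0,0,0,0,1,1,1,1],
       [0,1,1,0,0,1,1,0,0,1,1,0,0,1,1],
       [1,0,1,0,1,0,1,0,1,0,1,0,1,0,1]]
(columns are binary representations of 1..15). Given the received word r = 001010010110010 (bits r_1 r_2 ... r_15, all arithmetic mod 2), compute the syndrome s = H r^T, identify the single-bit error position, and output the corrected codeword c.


s = (0, 0, 0, 1)^T, error position = 1, corrected codeword c = 101010010110010

Compute s = H r^T mod 2 one row at a time:
  s_1 = 1 + 0 + 1 + 1 + 0 + 0 + 1 + 0 = 4 ≡ 0 (mod 2).
  s_2 = 0 + 1 + 0 + 0 + 0 + 0 + 1 + 0 = 2 ≡ 0 (mod 2).
  s_3 = 0 + 1 + 0 + 0 + 1 + 1 + 1 + 0 = 4 ≡ 0 (mod 2).
  s_4 = 0 + 1 + 1 + 0 + 0 + 1 + 0 + 0 = 3 ≡ 1 (mod 2).
s = (0, 0, 0, 1)^T — this equals column 1 of H (binary 0001), so error is at position 1.
Correct: flip bit 1 of r = 001010010110010 to get c = 101010010110010.


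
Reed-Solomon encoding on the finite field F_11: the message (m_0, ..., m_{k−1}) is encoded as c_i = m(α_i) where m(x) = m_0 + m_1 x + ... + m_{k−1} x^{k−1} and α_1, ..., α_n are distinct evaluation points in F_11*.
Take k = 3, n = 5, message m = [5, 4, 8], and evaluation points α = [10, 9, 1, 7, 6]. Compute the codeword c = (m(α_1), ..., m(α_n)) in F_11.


c = [9, 7, 6, 7, 9]

Message polynomial: m(x) = 5 + 4·x + 8·x^2 (mod 11).
For each evaluation point α_i, compute m(α_i) mod 11:
  α_1 = 10: Horner steps 8 → 7 → 9, so m(10) = 9.
  α_2 = 9: Horner steps 8 → 10 → 7, so m(9) = 7.
  α_3 = 1: Horner steps 8 → 1 → 6, so m(1) = 6.
  α_4 = 7: Horner steps 8 → 5 → 7, so m(7) = 7.
  α_5 = 6: Horner steps 8 → 8 → 9, so m(6) = 9.
Codeword c = [9, 7, 6, 7, 9] ∈ F_11^5.


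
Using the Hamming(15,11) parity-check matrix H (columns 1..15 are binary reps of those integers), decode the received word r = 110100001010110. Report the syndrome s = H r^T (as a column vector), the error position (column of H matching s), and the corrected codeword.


s = (0, 1, 1, 0)^T, error position = 6, corrected codeword c = 110101001010110

Compute s = H r^T mod 2 one row at a time:
  s_1 = 0 + 1 + 0 + 1 + 0 + 1 + 1 + 0 = 4 ≡ 0 (mod 2).
  s_2 = 1 + 0 + 0 + 0 + 0 + 1 + 1 + 0 = 3 ≡ 1 (mod 2).
  s_3 = 1 + 0 + 0 + 0 + 0 + 1 + 1 + 0 = 3 ≡ 1 (mod 2).
  s_4 = 1 + 0 + 0 + 0 + 1 + 1 + 1 + 0 = 4 ≡ 0 (mod 2).
s = (0, 1, 1, 0)^T — this equals column 6 of H (binary 0110), so error is at position 6.
Correct: flip bit 6 of r = 110100001010110 to get c = 110101001010110.


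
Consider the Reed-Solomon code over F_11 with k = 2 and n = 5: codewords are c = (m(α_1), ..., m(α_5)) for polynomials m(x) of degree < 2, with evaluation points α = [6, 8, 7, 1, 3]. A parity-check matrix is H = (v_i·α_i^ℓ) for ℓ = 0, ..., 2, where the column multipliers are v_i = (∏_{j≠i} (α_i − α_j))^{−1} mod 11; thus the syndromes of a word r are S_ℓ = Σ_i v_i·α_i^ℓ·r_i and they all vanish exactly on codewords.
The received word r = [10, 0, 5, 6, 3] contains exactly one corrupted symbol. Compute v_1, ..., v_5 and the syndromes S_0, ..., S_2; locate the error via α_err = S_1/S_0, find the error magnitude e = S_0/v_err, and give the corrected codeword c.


S = (2, 2, 2), error at position 4, error magnitude e = 4, c = [10, 0, 5, 2, 3].

Step 1: column multipliers v_i = (∏_{j≠i}(α_i − α_j))^{−1} mod 11.
  i = 1 (α = 6): (6−8)(6−7)(6−1)(6−3) = (−2)·(−1)·5·3 = 30 ≡ 8, so v_1 = 8^{−1} = 7 (mod 11).
  i = 2 (α = 8): (8−6)(8−7)(8−1)(8−3) = 2·1·7·5 = 70 ≡ 4, so v_2 = 4^{−1} = 3 (mod 11).
  i = 3 (α = 7): (7−6)(7−8)(7−1)(7−3) = 1·(−1)·6·4 = −24 ≡ 9, so v_3 = 9^{−1} = 5 (mod 11).
  i = 4 (α = 1): (1−6)(1−8)(1−7)(1−3) = (−5)·(−7)·(−6)·(−2) = 420 ≡ 2, so v_4 = 2^{−1} = 6 (mod 11).
  i = 5 (α = 3): (3−6)(3−8)(3−7)(3−1) = (−3)·(−5)·(−4)·2 = −120 ≡ 1, so v_5 = 1^{−1} = 1 (mod 11).
  v = [7, 3, 5, 6, 1].
Step 2: syndromes of r = [10, 0, 5, 6, 3] (all sums mod 11).
  S_0 = Σ v_i r_i = 7·10 + 3·0 + 5·5 + 6·6 + 1·3 = 134 ≡ 2.
  S_1 = Σ v_i α_i r_i = 7·6·10 + 3·8·0 + 5·7·5 + 6·1·6 + 1·3·3 = 640 ≡ 2.
  α_i^2 mod 11 = [3, 9, 5, 1, 9].
  S_2 = Σ v_i α_i^2 r_i = 7·3·10 + 3·9·0 + 5·5·5 + 6·1·6 + 1·9·3 = 398 ≡ 2.
  S = (2, 2, 2) ≠ 0, so r is not a codeword (an error is present).
Step 3: locate the error. For a single error e at position i, S_ℓ = v_i·e·α_i^ℓ, so α_err = S_1/S_0.
  S_0^{−1} = 2^{−1} = 6 (mod 11), so α_err = 2·6 = 12 ≡ 1 = α_4. Error position i = 4.
  Consistency check: S_2/S_1 = 2·6 = 12 ≡ 1 = α_err ✓ (single-error assumption holds).
Step 4: error magnitude e = S_0/v_4 = S_0·∏_{j≠4}(α_4 − α_j) = 2·2 = 4 ≡ 4 (mod 11).
Step 5: correct position 4: c_4 = r_4 − e = 6 − 4 ≡ 2 (mod 11). Hence c = [10, 0, 5, 2, 3].
  Check: interpolating c through the α_i gives m(x) = 7 + 6·x (degree < 2) with m(α_i) = c_i for every i, so c is indeed a codeword.


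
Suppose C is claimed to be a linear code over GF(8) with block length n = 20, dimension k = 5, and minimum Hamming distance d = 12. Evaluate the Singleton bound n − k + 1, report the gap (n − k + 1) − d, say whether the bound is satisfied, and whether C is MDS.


Singleton RHS = n − k + 1 = 16, slack = 4, bound satisfied, not MDS.

Singleton bound: d ≤ n − k + 1.
Here n = 20, k = 5, so n − k + 1 = 16.
Given d = 12, check d ≤ 16: YES.
Slack = (n − k + 1) − d = 4.
The code is NOT MDS (slack = 4 > 0).
Description: the claimed parameters are [20, 5, 12]_8; such a code would be non-MDS.


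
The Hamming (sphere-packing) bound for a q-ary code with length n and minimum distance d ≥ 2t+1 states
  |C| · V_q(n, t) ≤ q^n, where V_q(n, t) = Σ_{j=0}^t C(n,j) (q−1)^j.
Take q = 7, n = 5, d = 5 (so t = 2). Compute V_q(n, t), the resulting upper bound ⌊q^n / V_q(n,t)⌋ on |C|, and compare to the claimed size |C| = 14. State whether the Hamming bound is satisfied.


V_q(n, t) = 391, q^n = 16807, Hamming bound = 42, |C| = 14 ≤ bound (satisfied).

Step 1: Compute V_q(n, t) = Σ_{j=0}^2 C(n, j) (q−1)^j.
  j = 0: C(5,0)·(6)^0 = 1·1 = 1.
  j = 1: C(5,1)·(6)^1 = 5·6 = 30.
  j = 2: C(5,2)·(6)^2 = 10·36 = 360.
  V_q(n, t) = 1 + 30 + 360 = 391.
Step 2: q^n = 7^5 = 16807.
Step 3: Hamming bound ⌊q^n / V_q(n,t)⌋ = ⌊16807/391⌋ = 42.
Step 4: Compare |C| = 14 to 42: satisfied.
The claimed |C| lies below the Hamming bound.


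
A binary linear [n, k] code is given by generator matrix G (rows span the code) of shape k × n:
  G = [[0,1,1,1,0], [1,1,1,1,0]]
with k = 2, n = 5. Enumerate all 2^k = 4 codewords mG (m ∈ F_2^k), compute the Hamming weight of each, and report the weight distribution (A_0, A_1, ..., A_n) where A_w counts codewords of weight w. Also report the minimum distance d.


Weight distribution: A_0 = 1, A_1 = 1, A_3 = 1, A_4 = 1. Minimum distance d = 1.

Enumerate all 2^2 = 4 messages m ∈ F_2^2.
For each, compute codeword c = mG in F_2^5, then tally its weight.
  m = 00 → c = 00000, weight = 0.
  m = 10 → c = 01110, weight = 3.
  m = 01 → c = 11110, weight = 4.
  m = 11 → c = 10000, weight = 1.
Tally weights:
  weight 0: 1 codewords.
  weight 1: 1 codewords.
  weight 3: 1 codewords.
  weight 4: 1 codewords.
Minimum distance d = smallest w > 0 with A_w > 0 = 1.
Sanity: Σ A_w = 4 = 2^2 = 4 ✓.


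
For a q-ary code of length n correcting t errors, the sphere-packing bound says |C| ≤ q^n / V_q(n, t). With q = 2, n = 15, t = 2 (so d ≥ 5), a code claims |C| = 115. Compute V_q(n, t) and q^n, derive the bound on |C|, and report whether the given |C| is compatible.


V_q(n, t) = 121, q^n = 32768, Hamming bound = 270, |C| = 115 ≤ bound (satisfied).

Step 1: Compute V_q(n, t) = Σ_{j=0}^2 C(n, j) (q−1)^j.
  j = 0: C(15,0)·(1)^0 = 1·1 = 1.
  j = 1: C(15,1)·(1)^1 = 15·1 = 15.
  j = 2: C(15,2)·(1)^2 = 105·1 = 105.
  V_q(n, t) = 1 + 15 + 105 = 121.
Step 2: q^n = 2^15 = 32768.
Step 3: Hamming bound ⌊q^n / V_q(n,t)⌋ = ⌊32768/121⌋ = 270.
Step 4: Compare |C| = 115 to 270: satisfied.
The claimed |C| lies below the Hamming bound.


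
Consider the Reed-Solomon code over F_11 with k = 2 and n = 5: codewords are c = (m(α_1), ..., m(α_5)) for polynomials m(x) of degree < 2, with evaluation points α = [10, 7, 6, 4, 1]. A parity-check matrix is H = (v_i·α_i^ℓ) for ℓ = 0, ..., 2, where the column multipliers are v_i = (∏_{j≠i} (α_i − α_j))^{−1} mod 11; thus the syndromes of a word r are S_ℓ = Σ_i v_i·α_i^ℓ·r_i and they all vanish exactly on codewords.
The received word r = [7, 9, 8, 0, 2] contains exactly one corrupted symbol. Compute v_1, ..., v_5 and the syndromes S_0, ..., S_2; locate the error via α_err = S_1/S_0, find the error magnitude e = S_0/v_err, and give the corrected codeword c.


S = (5, 8, 4), error at position 3, error magnitude e = 2, c = [7, 9, 6, 0, 2].

Step 1: column multipliers v_i = (∏_{j≠i}(α_i − α_j))^{−1} mod 11.
  i = 1 (α = 10): (10−7)(10−6)(10−4)(10−1) = 3·4·6·9 = 648 ≡ 10, so v_1 = 10^{−1} = 10 (mod 11).
  i = 2 (α = 7): (7−10)(7−6)(7−4)(7−1) = (−3)·1·3·6 = −54 ≡ 1, so v_2 = 1^{−1} = 1 (mod 11).
  i = 3 (α = 6): (6−10)(6−7)(6−4)(6−1) = (−4)·(−1)·2·5 = 40 ≡ 7, so v_3 = 7^{−1} = 8 (mod 11).
  i = 4 (α = 4): (4−10)(4−7)(4−6)(4−1) = (−6)·(−3)·(−2)·3 = −108 ≡ 2, so v_4 = 2^{−1} = 6 (mod 11).
  i = 5 (α = 1): (1−10)(1−7)(1−6)(1−4) = (−9)·(−6)·(−5)·(−3) = 810 ≡ 7, so v_5 = 7^{−1} = 8 (mod 11).
  v = [10, 1, 8, 6, 8].
Step 2: syndromes of r = [7, 9, 8, 0, 2] (all sums mod 11).
  S_0 = Σ v_i r_i = 10·7 + 1·9 + 8·8 + 6·0 + 8·2 = 159 ≡ 5.
  S_1 = Σ v_i α_i r_i = 10·10·7 + 1·7·9 + 8·6·8 + 6·4·0 + 8·1·2 = 1163 ≡ 8.
  α_i^2 mod 11 = [1, 5, 3, 5, 1].
  S_2 = Σ v_i α_i^2 r_i = 10·1·7 + 1·5·9 + 8·3·8 + 6·5·0 + 8·1·2 = 323 ≡ 4.
  S = (5, 8, 4) ≠ 0, so r is not a codeword (an error is present).
Step 3: locate the error. For a single error e at position i, S_ℓ = v_i·e·α_i^ℓ, so α_err = S_1/S_0.
  S_0^{−1} = 5^{−1} = 9 (mod 11), so α_err = 8·9 = 72 ≡ 6 = α_3. Error position i = 3.
  Consistency check: S_2/S_1 = 4·7 = 28 ≡ 6 = α_err ✓ (single-error assumption holds).
Step 4: error magnitude e = S_0/v_3 = S_0·∏_{j≠3}(α_3 − α_j) = 5·7 = 35 ≡ 2 (mod 11).
Step 5: correct position 3: c_3 = r_3 − e = 8 − 2 ≡ 6 (mod 11). Hence c = [7, 9, 6, 0, 2].
  Check: interpolating c through the α_i gives m(x) = 10 + 3·x (degree < 2) with m(α_i) = c_i for every i, so c is indeed a codeword.


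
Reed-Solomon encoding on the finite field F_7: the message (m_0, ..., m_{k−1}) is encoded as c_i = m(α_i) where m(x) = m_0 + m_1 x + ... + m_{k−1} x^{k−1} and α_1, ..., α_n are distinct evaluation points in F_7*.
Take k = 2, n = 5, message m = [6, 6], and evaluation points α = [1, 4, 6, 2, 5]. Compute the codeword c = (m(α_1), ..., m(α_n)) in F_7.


c = [5, 2, 0, 4, 1]

Message polynomial: m(x) = 6 + 6·x (mod 7).
For each evaluation point α_i, compute m(α_i) mod 7:
  α_1 = 1: Horner steps 6 → 5, so m(1) = 5.
  α_2 = 4: Horner steps 6 → 2, so m(4) = 2.
  α_3 = 6: Horner steps 6 → 0, so m(6) = 0.
  α_4 = 2: Horner steps 6 → 4, so m(2) = 4.
  α_5 = 5: Horner steps 6 → 1, so m(5) = 1.
Codeword c = [5, 2, 0, 4, 1] ∈ F_7^5.


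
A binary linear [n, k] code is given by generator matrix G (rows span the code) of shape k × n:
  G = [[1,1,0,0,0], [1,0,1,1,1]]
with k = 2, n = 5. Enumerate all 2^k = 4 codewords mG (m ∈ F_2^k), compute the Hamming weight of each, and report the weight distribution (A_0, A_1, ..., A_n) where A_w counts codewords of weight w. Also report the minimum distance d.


Weight distribution: A_0 = 1, A_2 = 1, A_4 = 2. Minimum distance d = 2.

Enumerate all 2^2 = 4 messages m ∈ F_2^2.
For each, compute codeword c = mG in F_2^5, then tally its weight.
  m = 00 → c = 00000, weight = 0.
  m = 10 → c = 11000, weight = 2.
  m = 01 → c = 10111, weight = 4.
  m = 11 → c = 01111, weight = 4.
Tally weights:
  weight 0: 1 codewords.
  weight 2: 1 codewords.
  weight 4: 2 codewords.
Minimum distance d = smallest w > 0 with A_w > 0 = 2.
Sanity: Σ A_w = 4 = 2^2 = 4 ✓.


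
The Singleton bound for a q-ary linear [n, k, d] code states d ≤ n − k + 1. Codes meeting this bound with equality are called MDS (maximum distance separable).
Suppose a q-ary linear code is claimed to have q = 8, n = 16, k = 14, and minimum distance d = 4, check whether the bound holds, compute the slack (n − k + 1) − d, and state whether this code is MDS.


Singleton RHS = n − k + 1 = 3, slack = -1, bound violated (no such code; not MDS).

Singleton bound: d ≤ n − k + 1.
Here n = 16, k = 14, so n − k + 1 = 3.
Given d = 4, check d ≤ 3: NO.
Slack = (n − k + 1) − d = -1.
The slack is negative: d = 4 exceeds n − k + 1 = 3 by 1, so the Singleton bound is violated and no linear [16, 14, 4]_8 code can exist. In particular it is not MDS (MDS requires d = n − k + 1 exactly).
Description: the claimed parameters are [16, 14, 4]_8; such a code would be impossible (violates the Singleton bound).


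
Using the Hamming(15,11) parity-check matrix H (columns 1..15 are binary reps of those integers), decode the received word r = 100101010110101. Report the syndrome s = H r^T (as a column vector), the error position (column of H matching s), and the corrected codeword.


s = (1, 0, 0, 0)^T, error position = 8, corrected codeword c = 100101000110101

Compute s = H r^T mod 2 one row at a time:
  s_1 = 1 + 0 + 1 + 1 + 0 + 1 + 0 + 1 = 5 ≡ 1 (mod 2).
  s_2 = 1 + 0 + 1 + 0 + 0 + 1 + 0 + 1 = 4 ≡ 0 (mod 2).
  s_3 = 0 + 0 + 1 + 0 + 1 + 1 + 0 + 1 = 4 ≡ 0 (mod 2).
  s_4 = 1 + 0 + 0 + 0 + 0 + 1 + 1 + 1 = 4 ≡ 0 (mod 2).
s = (1, 0, 0, 0)^T — this equals column 8 of H (binary 1000), so error is at position 8.
Correct: flip bit 8 of r = 100101010110101 to get c = 100101000110101.


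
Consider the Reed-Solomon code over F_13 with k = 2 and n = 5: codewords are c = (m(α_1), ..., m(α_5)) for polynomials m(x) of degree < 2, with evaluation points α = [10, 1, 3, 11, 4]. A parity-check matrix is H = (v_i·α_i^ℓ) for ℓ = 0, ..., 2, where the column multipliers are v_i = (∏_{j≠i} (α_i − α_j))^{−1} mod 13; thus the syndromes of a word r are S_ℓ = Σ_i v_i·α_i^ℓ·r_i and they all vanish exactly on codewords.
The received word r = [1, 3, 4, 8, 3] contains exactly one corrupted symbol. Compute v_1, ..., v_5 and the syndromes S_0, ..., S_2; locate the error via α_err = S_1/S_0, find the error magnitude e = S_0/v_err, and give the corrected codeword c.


S = (2, 8, 6), error at position 5, error magnitude e = 5, c = [1, 3, 4, 8, 11].

Step 1: column multipliers v_i = (∏_{j≠i}(α_i − α_j))^{−1} mod 13.
  i = 1 (α = 10): (10−1)(10−3)(10−11)(10−4) = 9·7·(−1)·6 = −378 ≡ 12, so v_1 = 12^{−1} = 12 (mod 13).
  i = 2 (α = 1): (1−10)(1−3)(1−11)(1−4) = (−9)·(−2)·(−10)·(−3) = 540 ≡ 7, so v_2 = 7^{−1} = 2 (mod 13).
  i = 3 (α = 3): (3−10)(3−1)(3−11)(3−4) = (−7)·2·(−8)·(−1) = −112 ≡ 5, so v_3 = 5^{−1} = 8 (mod 13).
  i = 4 (α = 11): (11−10)(11−1)(11−3)(11−4) = 1·10·8·7 = 560 ≡ 1, so v_4 = 1^{−1} = 1 (mod 13).
  i = 5 (α = 4): (4−10)(4−1)(4−3)(4−11) = (−6)·3·1·(−7) = 126 ≡ 9, so v_5 = 9^{−1} = 3 (mod 13).
  v = [12, 2, 8, 1, 3].
Step 2: syndromes of r = [1, 3, 4, 8, 3] (all sums mod 13).
  S_0 = Σ v_i r_i = 12·1 + 2·3 + 8·4 + 1·8 + 3·3 = 67 ≡ 2.
  S_1 = Σ v_i α_i r_i = 12·10·1 + 2·1·3 + 8·3·4 + 1·11·8 + 3·4·3 = 346 ≡ 8.
  α_i^2 mod 13 = [9, 1, 9, 4, 3].
  S_2 = Σ v_i α_i^2 r_i = 12·9·1 + 2·1·3 + 8·9·4 + 1·4·8 + 3·3·3 = 461 ≡ 6.
  S = (2, 8, 6) ≠ 0, so r is not a codeword (an error is present).
Step 3: locate the error. For a single error e at position i, S_ℓ = v_i·e·α_i^ℓ, so α_err = S_1/S_0.
  S_0^{−1} = 2^{−1} = 7 (mod 13), so α_err = 8·7 = 56 ≡ 4 = α_5. Error position i = 5.
  Consistency check: S_2/S_1 = 6·5 = 30 ≡ 4 = α_err ✓ (single-error assumption holds).
Step 4: error magnitude e = S_0/v_5 = S_0·∏_{j≠5}(α_5 − α_j) = 2·9 = 18 ≡ 5 (mod 13).
Step 5: correct position 5: c_5 = r_5 − e = 3 − 5 ≡ 11 (mod 13). Hence c = [1, 3, 4, 8, 11].
  Check: interpolating c through the α_i gives m(x) = 9 + 7·x (degree < 2) with m(α_i) = c_i for every i, so c is indeed a codeword.


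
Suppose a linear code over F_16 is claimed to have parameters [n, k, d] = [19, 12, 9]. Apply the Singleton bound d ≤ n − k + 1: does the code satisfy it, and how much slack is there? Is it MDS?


Singleton RHS = n − k + 1 = 8, slack = -1, bound violated (no such code; not MDS).

Singleton bound: d ≤ n − k + 1.
Here n = 19, k = 12, so n − k + 1 = 8.
Given d = 9, check d ≤ 8: NO.
Slack = (n − k + 1) − d = -1.
The slack is negative: d = 9 exceeds n − k + 1 = 8 by 1, so the Singleton bound is violated and no linear [19, 12, 9]_16 code can exist. In particular it is not MDS (MDS requires d = n − k + 1 exactly).
Description: the claimed parameters are [19, 12, 9]_16; such a code would be impossible (violates the Singleton bound).


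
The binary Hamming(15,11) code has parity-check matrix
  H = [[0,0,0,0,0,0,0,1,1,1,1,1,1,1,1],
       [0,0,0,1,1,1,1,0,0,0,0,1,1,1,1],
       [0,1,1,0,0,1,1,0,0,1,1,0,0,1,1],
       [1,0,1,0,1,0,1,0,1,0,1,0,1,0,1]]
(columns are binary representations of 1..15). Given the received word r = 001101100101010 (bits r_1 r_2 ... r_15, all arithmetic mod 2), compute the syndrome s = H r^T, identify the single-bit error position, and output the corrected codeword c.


s = (1, 1, 1, 0)^T, error position = 14, corrected codeword c = 001101100101000

Compute s = H r^T mod 2 one row at a time:
  s_1 = 0 + 0 + 1 + 0 + 1 + 0 + 1 + 0 = 3 ≡ 1 (mod 2).
  s_2 = 1 + 0 + 1 + 1 + 1 + 0 + 1 + 0 = 5 ≡ 1 (mod 2).
  s_3 = 0 + 1 + 1 + 1 + 1 + 0 + 1 + 0 = 5 ≡ 1 (mod 2).
  s_4 = 0 + 1 + 0 + 1 + 0 + 0 + 0 + 0 = 2 ≡ 0 (mod 2).
s = (1, 1, 1, 0)^T — this equals column 14 of H (binary 1110), so error is at position 14.
Correct: flip bit 14 of r = 001101100101010 to get c = 001101100101000.


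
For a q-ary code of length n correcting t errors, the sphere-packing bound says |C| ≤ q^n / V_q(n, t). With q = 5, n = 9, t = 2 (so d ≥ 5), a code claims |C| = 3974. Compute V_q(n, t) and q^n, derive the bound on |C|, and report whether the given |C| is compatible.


V_q(n, t) = 613, q^n = 1953125, Hamming bound = 3186, |C| = 3974 > bound (violated).

Step 1: Compute V_q(n, t) = Σ_{j=0}^2 C(n, j) (q−1)^j.
  j = 0: C(9,0)·(4)^0 = 1·1 = 1.
  j = 1: C(9,1)·(4)^1 = 9·4 = 36.
  j = 2: C(9,2)·(4)^2 = 36·16 = 576.
  V_q(n, t) = 1 + 36 + 576 = 613.
Step 2: q^n = 5^9 = 1953125.
Step 3: Hamming bound ⌊q^n / V_q(n,t)⌋ = ⌊1953125/613⌋ = 3186.
Step 4: Compare |C| = 3974 to 3186: violated.
The claimed |C| lies above the Hamming bound, so no 5-ary code of length 9 with d ≥ 5 can have 3974 codewords.


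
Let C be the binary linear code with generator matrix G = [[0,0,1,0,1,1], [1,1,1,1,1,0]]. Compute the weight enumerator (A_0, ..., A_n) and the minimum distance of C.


Weight distribution: A_0 = 1, A_3 = 1, A_4 = 1, A_5 = 1. Minimum distance d = 3.

Enumerate all 2^2 = 4 messages m ∈ F_2^2.
For each, compute codeword c = mG in F_2^6, then tally its weight.
  m = 00 → c = 000000, weight = 0.
  m = 10 → c = 001011, weight = 3.
  m = 01 → c = 111110, weight = 5.
  m = 11 → c = 110101, weight = 4.
Tally weights:
  weight 0: 1 codewords.
  weight 3: 1 codewords.
  weight 4: 1 codewords.
  weight 5: 1 codewords.
Minimum distance d = smallest w > 0 with A_w > 0 = 3.
Sanity: Σ A_w = 4 = 2^2 = 4 ✓.


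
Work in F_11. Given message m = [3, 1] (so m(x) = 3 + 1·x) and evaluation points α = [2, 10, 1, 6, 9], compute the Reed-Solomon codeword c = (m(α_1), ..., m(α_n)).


c = [5, 2, 4, 9, 1]

Message polynomial: m(x) = 3 + 1·x (mod 11).
For each evaluation point α_i, compute m(α_i) mod 11:
  α_1 = 2: Horner steps 1 → 5, so m(2) = 5.
  α_2 = 10: Horner steps 1 → 2, so m(10) = 2.
  α_3 = 1: Horner steps 1 → 4, so m(1) = 4.
  α_4 = 6: Horner steps 1 → 9, so m(6) = 9.
  α_5 = 9: Horner steps 1 → 1, so m(9) = 1.
Codeword c = [5, 2, 4, 9, 1] ∈ F_11^5.


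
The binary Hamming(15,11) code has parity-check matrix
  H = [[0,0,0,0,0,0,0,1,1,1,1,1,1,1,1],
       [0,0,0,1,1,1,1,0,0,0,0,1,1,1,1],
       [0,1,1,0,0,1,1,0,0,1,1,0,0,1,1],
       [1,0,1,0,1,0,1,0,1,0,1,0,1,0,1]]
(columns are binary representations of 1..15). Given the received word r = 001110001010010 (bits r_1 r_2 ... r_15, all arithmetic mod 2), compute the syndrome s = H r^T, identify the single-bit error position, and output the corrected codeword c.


s = (1, 1, 1, 0)^T, error position = 14, corrected codeword c = 001110001010000

Compute s = H r^T mod 2 one row at a time:
  s_1 = 0 + 1 + 0 + 1 + 0 + 0 + 1 + 0 = 3 ≡ 1 (mod 2).
  s_2 = 1 + 1 + 0 + 0 + 0 + 0 + 1 + 0 = 3 ≡ 1 (mod 2).
  s_3 = 0 + 1 + 0 + 0 + 0 + 1 + 1 + 0 = 3 ≡ 1 (mod 2).
  s_4 = 0 + 1 + 1 + 0 + 1 + 1 + 0 + 0 = 4 ≡ 0 (mod 2).
s = (1, 1, 1, 0)^T — this equals column 14 of H (binary 1110), so error is at position 14.
Correct: flip bit 14 of r = 001110001010010 to get c = 001110001010000.


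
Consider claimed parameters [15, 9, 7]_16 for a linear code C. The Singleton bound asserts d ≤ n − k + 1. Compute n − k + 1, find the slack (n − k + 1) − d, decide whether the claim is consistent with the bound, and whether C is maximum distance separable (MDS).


Singleton RHS = n − k + 1 = 7, slack = 0, bound satisfied, MDS.

Singleton bound: d ≤ n − k + 1.
Here n = 15, k = 9, so n − k + 1 = 7.
Given d = 7, check d ≤ 7: YES.
Slack = (n − k + 1) − d = 0.
The code is MDS (slack = 0).
Description: the claimed parameters are [15, 9, 7]_16; such a code would be MDS (meets Singleton bound).


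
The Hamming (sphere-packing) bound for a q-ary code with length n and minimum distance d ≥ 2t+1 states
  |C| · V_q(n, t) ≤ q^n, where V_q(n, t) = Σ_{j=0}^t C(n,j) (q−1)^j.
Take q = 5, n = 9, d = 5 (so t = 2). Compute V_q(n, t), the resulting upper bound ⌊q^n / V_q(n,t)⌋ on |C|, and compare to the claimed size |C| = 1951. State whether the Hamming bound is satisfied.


V_q(n, t) = 613, q^n = 1953125, Hamming bound = 3186, |C| = 1951 ≤ bound (satisfied).

Step 1: Compute V_q(n, t) = Σ_{j=0}^2 C(n, j) (q−1)^j.
  j = 0: C(9,0)·(4)^0 = 1·1 = 1.
  j = 1: C(9,1)·(4)^1 = 9·4 = 36.
  j = 2: C(9,2)·(4)^2 = 36·16 = 576.
  V_q(n, t) = 1 + 36 + 576 = 613.
Step 2: q^n = 5^9 = 1953125.
Step 3: Hamming bound ⌊q^n / V_q(n,t)⌋ = ⌊1953125/613⌋ = 3186.
Step 4: Compare |C| = 1951 to 3186: satisfied.
The claimed |C| lies below the Hamming bound.


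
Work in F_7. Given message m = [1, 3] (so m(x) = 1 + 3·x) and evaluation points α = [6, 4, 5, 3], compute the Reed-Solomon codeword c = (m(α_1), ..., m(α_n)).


c = [5, 6, 2, 3]

Message polynomial: m(x) = 1 + 3·x (mod 7).
For each evaluation point α_i, compute m(α_i) mod 7:
  α_1 = 6: Horner steps 3 → 5, so m(6) = 5.
  α_2 = 4: Horner steps 3 → 6, so m(4) = 6.
  α_3 = 5: Horner steps 3 → 2, so m(5) = 2.
  α_4 = 3: Horner steps 3 → 3, so m(3) = 3.
Codeword c = [5, 6, 2, 3] ∈ F_7^4.


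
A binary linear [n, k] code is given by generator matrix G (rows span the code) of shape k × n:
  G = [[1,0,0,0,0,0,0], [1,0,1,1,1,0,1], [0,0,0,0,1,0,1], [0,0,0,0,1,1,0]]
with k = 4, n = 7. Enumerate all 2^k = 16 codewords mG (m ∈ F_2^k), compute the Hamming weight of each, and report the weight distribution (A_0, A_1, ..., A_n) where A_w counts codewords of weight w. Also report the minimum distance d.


Weight distribution: A_0 = 1, A_1 = 1, A_2 = 4, A_3 = 4, A_4 = 3, A_5 = 3. Minimum distance d = 1.

Enumerate all 2^4 = 16 messages m ∈ F_2^4.
For each, compute codeword c = mG in F_2^7, then tally its weight.
  m = 0000 → c = 0000000, weight = 0.
  m = 1000 → c = 1000000, weight = 1.
  m = 0100 → c = 1011101, weight = 5.
  m = 1100 → c = 0011101, weight = 4.
  m = 0010 → c = 0000101, weight = 2.
  m = 1010 → c = 1000101, weight = 3.
  m = 0110 → c = 1011000, weight = 3.
  m = 1110 → c = 0011000, weight = 2.
  m = 0001 → c = 0000110, weight = 2.
  m = 1001 → c = 1000110, weight = 3.
  m = 0101 → c = 1011011, weight = 5.
  m = 1101 → c = 0011011, weight = 4.
  m = 0011 → c = 0000011, weight = 2.
  m = 1011 → c = 1000011, weight = 3.
  m = 0111 → c = 1011110, weight = 5.
  m = 1111 → c = 0011110, weight = 4.
Tally weights:
  weight 0: 1 codewords.
  weight 1: 1 codewords.
  weight 2: 4 codewords.
  weight 3: 4 codewords.
  weight 4: 3 codewords.
  weight 5: 3 codewords.
Minimum distance d = smallest w > 0 with A_w > 0 = 1.
Sanity: Σ A_w = 16 = 2^4 = 16 ✓.


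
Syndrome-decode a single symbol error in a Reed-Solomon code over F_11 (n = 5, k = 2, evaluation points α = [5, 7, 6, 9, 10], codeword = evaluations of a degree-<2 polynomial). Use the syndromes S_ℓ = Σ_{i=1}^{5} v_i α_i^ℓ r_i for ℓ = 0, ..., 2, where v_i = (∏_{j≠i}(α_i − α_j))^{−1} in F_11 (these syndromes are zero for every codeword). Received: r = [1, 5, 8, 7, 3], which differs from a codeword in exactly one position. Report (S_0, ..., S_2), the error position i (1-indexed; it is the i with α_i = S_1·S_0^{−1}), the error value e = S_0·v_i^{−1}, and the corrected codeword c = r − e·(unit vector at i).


S = (1, 7, 5), error at position 2, error magnitude e = 1, c = [1, 4, 8, 7, 3].

Step 1: column multipliers v_i = (∏_{j≠i}(α_i − α_j))^{−1} mod 11.
  i = 1 (α = 5): (5−7)(5−6)(5−9)(5−10) = (−2)·(−1)·(−4)·(−5) = 40 ≡ 7, so v_1 = 7^{−1} = 8 (mod 11).
  i = 2 (α = 7): (7−5)(7−6)(7−9)(7−10) = 2·1·(−2)·(−3) = 12 ≡ 1, so v_2 = 1^{−1} = 1 (mod 11).
  i = 3 (α = 6): (6−5)(6−7)(6−9)(6−10) = 1·(−1)·(−3)·(−4) = −12 ≡ 10, so v_3 = 10^{−1} = 10 (mod 11).
  i = 4 (α = 9): (9−5)(9−7)(9−6)(9−10) = 4·2·3·(−1) = −24 ≡ 9, so v_4 = 9^{−1} = 5 (mod 11).
  i = 5 (α = 10): (10−5)(10−7)(10−6)(10−9) = 5·3·4·1 = 60 ≡ 5, so v_5 = 5^{−1} = 9 (mod 11).
  v = [8, 1, 10, 5, 9].
Step 2: syndromes of r = [1, 5, 8, 7, 3] (all sums mod 11).
  S_0 = Σ v_i r_i = 8·1 + 1·5 + 10·8 + 5·7 + 9·3 = 155 ≡ 1.
  S_1 = Σ v_i α_i r_i = 8·5·1 + 1·7·5 + 10·6·8 + 5·9·7 + 9·10·3 = 1140 ≡ 7.
  α_i^2 mod 11 = [3, 5, 3, 4, 1].
  S_2 = Σ v_i α_i^2 r_i = 8·3·1 + 1·5·5 + 10·3·8 + 5·4·7 + 9·1·3 = 456 ≡ 5.
  S = (1, 7, 5) ≠ 0, so r is not a codeword (an error is present).
Step 3: locate the error. For a single error e at position i, S_ℓ = v_i·e·α_i^ℓ, so α_err = S_1/S_0.
  S_0^{−1} = 1^{−1} = 1 (mod 11), so α_err = 7·1 = 7 ≡ 7 = α_2. Error position i = 2.
  Consistency check: S_2/S_1 = 5·8 = 40 ≡ 7 = α_err ✓ (single-error assumption holds).
Step 4: error magnitude e = S_0/v_2 = S_0·∏_{j≠2}(α_2 − α_j) = 1·1 = 1 ≡ 1 (mod 11).
Step 5: correct position 2: c_2 = r_2 − e = 5 − 1 ≡ 4 (mod 11). Hence c = [1, 4, 8, 7, 3].
  Check: interpolating c through the α_i gives m(x) = 10 + 7·x (degree < 2) with m(α_i) = c_i for every i, so c is indeed a codeword.


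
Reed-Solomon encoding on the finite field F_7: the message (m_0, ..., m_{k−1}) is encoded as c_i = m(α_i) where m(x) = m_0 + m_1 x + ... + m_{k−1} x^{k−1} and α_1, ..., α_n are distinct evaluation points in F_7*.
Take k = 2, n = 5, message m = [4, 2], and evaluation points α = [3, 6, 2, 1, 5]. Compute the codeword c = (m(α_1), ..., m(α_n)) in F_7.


c = [3, 2, 1, 6, 0]

Message polynomial: m(x) = 4 + 2·x (mod 7).
For each evaluation point α_i, compute m(α_i) mod 7:
  α_1 = 3: Horner steps 2 → 3, so m(3) = 3.
  α_2 = 6: Horner steps 2 → 2, so m(6) = 2.
  α_3 = 2: Horner steps 2 → 1, so m(2) = 1.
  α_4 = 1: Horner steps 2 → 6, so m(1) = 6.
  α_5 = 5: Horner steps 2 → 0, so m(5) = 0.
Codeword c = [3, 2, 1, 6, 0] ∈ F_7^5.


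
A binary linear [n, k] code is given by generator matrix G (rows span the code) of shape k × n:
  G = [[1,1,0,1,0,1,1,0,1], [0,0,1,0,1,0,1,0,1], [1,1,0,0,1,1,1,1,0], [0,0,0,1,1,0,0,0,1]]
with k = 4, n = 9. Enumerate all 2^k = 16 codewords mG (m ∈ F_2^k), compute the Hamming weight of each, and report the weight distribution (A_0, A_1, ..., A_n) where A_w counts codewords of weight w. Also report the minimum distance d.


Weight distribution: A_0 = 1, A_1 = 1, A_3 = 2, A_4 = 3, A_5 = 3, A_6 = 4, A_7 = 2. Minimum distance d = 1.

Enumerate all 2^4 = 16 messages m ∈ F_2^4.
For each, compute codeword c = mG in F_2^9, then tally its weight.
  m = 0000 → c = 000000000, weight = 0.
  m = 1000 → c = 110101101, weight = 6.
  m = 0100 → c = 001010101, weight = 4.
  m = 1100 → c = 111111000, weight = 6.
  m = 0010 → c = 110011110, weight = 6.
  m = 1010 → c = 000110011, weight = 4.
  m = 0110 → c = 111001011, weight = 6.
  m = 1110 → c = 001100110, weight = 4.
  m = 0001 → c = 000110001, weight = 3.
  m = 1001 → c = 110011100, weight = 5.
  m = 0101 → c = 001100100, weight = 3.
  m = 1101 → c = 111001001, weight = 5.
  m = 0011 → c = 110101111, weight = 7.
  m = 1011 → c = 000000010, weight = 1.
  m = 0111 → c = 111111010, weight = 7.
  m = 1111 → c = 001010111, weight = 5.
Tally weights:
  weight 0: 1 codewords.
  weight 1: 1 codewords.
  weight 3: 2 codewords.
  weight 4: 3 codewords.
  weight 5: 3 codewords.
  weight 6: 4 codewords.
  weight 7: 2 codewords.
Minimum distance d = smallest w > 0 with A_w > 0 = 1.
Sanity: Σ A_w = 16 = 2^4 = 16 ✓.


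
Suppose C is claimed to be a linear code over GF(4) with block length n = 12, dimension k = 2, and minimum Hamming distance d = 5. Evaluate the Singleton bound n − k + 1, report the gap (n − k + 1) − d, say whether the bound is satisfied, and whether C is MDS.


Singleton RHS = n − k + 1 = 11, slack = 6, bound satisfied, not MDS.

Singleton bound: d ≤ n − k + 1.
Here n = 12, k = 2, so n − k + 1 = 11.
Given d = 5, check d ≤ 11: YES.
Slack = (n − k + 1) − d = 6.
The code is NOT MDS (slack = 6 > 0).
Description: the claimed parameters are [12, 2, 5]_4; such a code would be non-MDS.


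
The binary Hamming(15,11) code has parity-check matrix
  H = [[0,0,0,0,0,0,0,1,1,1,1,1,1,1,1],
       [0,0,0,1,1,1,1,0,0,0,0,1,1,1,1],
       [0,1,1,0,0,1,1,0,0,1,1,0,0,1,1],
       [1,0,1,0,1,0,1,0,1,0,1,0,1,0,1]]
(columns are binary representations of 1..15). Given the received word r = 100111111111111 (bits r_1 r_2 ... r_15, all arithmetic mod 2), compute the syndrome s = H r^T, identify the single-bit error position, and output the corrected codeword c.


s = (0, 0, 0, 1)^T, error position = 1, corrected codeword c = 000111111111111

Compute s = H r^T mod 2 one row at a time:
  s_1 = 1 + 1 + 1 + 1 + 1 + 1 + 1 + 1 = 8 ≡ 0 (mod 2).
  s_2 = 1 + 1 + 1 + 1 + 1 + 1 + 1 + 1 = 8 ≡ 0 (mod 2).
  s_3 = 0 + 0 + 1 + 1 + 1 + 1 + 1 + 1 = 6 ≡ 0 (mod 2).
  s_4 = 1 + 0 + 1 + 1 + 1 + 1 + 1 + 1 = 7 ≡ 1 (mod 2).
s = (0, 0, 0, 1)^T — this equals column 1 of H (binary 0001), so error is at position 1.
Correct: flip bit 1 of r = 100111111111111 to get c = 000111111111111.


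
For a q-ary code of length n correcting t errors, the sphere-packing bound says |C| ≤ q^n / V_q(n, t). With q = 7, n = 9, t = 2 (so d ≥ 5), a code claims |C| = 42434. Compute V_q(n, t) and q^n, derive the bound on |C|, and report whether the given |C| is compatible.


V_q(n, t) = 1351, q^n = 40353607, Hamming bound = 29869, |C| = 42434 > bound (violated).

Step 1: Compute V_q(n, t) = Σ_{j=0}^2 C(n, j) (q−1)^j.
  j = 0: C(9,0)·(6)^0 = 1·1 = 1.
  j = 1: C(9,1)·(6)^1 = 9·6 = 54.
  j = 2: C(9,2)·(6)^2 = 36·36 = 1296.
  V_q(n, t) = 1 + 54 + 1296 = 1351.
Step 2: q^n = 7^9 = 40353607.
Step 3: Hamming bound ⌊q^n / V_q(n,t)⌋ = ⌊40353607/1351⌋ = 29869.
Step 4: Compare |C| = 42434 to 29869: violated.
The claimed |C| lies above the Hamming bound, so no 7-ary code of length 9 with d ≥ 5 can have 42434 codewords.


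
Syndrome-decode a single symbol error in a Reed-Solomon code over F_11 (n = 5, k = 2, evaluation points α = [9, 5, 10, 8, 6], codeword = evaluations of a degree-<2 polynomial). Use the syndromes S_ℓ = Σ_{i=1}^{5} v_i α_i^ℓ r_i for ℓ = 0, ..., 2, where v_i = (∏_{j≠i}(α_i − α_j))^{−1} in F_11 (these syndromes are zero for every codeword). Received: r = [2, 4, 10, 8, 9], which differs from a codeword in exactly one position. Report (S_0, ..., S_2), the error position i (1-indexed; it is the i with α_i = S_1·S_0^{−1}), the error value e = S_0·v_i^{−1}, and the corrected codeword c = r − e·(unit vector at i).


S = (2, 9, 2), error at position 3, error magnitude e = 3, c = [2, 4, 7, 8, 9].

Step 1: column multipliers v_i = (∏_{j≠i}(α_i − α_j))^{−1} mod 11.
  i = 1 (α = 9): (9−5)(9−10)(9−8)(9−6) = 4·(−1)·1·3 = −12 ≡ 10, so v_1 = 10^{−1} = 10 (mod 11).
  i = 2 (α = 5): (5−9)(5−10)(5−8)(5−6) = (−4)·(−5)·(−3)·(−1) = 60 ≡ 5, so v_2 = 5^{−1} = 9 (mod 11).
  i = 3 (α = 10): (10−9)(10−5)(10−8)(10−6) = 1·5·2·4 = 40 ≡ 7, so v_3 = 7^{−1} = 8 (mod 11).
  i = 4 (α = 8): (8−9)(8−5)(8−10)(8−6) = (−1)·3·(−2)·2 = 12 ≡ 1, so v_4 = 1^{−1} = 1 (mod 11).
  i = 5 (α = 6): (6−9)(6−5)(6−10)(6−8) = (−3)·1·(−4)·(−2) = −24 ≡ 9, so v_5 = 9^{−1} = 5 (mod 11).
  v = [10, 9, 8, 1, 5].
Step 2: syndromes of r = [2, 4, 10, 8, 9] (all sums mod 11).
  S_0 = Σ v_i r_i = 10·2 + 9·4 + 8·10 + 1·8 + 5·9 = 189 ≡ 2.
  S_1 = Σ v_i α_i r_i = 10·9·2 + 9·5·4 + 8·10·10 + 1·8·8 + 5·6·9 = 1494 ≡ 9.
  α_i^2 mod 11 = [4, 3, 1, 9, 3].
  S_2 = Σ v_i α_i^2 r_i = 10·4·2 + 9·3·4 + 8·1·10 + 1·9·8 + 5·3·9 = 475 ≡ 2.
  S = (2, 9, 2) ≠ 0, so r is not a codeword (an error is present).
Step 3: locate the error. For a single error e at position i, S_ℓ = v_i·e·α_i^ℓ, so α_err = S_1/S_0.
  S_0^{−1} = 2^{−1} = 6 (mod 11), so α_err = 9·6 = 54 ≡ 10 = α_3. Error position i = 3.
  Consistency check: S_2/S_1 = 2·5 = 10 ≡ 10 = α_err ✓ (single-error assumption holds).
Step 4: error magnitude e = S_0/v_3 = S_0·∏_{j≠3}(α_3 − α_j) = 2·7 = 14 ≡ 3 (mod 11).
Step 5: correct position 3: c_3 = r_3 − e = 10 − 3 ≡ 7 (mod 11). Hence c = [2, 4, 7, 8, 9].
  Check: interpolating c through the α_i gives m(x) = 1 + 5·x (degree < 2) with m(α_i) = c_i for every i, so c is indeed a codeword.
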